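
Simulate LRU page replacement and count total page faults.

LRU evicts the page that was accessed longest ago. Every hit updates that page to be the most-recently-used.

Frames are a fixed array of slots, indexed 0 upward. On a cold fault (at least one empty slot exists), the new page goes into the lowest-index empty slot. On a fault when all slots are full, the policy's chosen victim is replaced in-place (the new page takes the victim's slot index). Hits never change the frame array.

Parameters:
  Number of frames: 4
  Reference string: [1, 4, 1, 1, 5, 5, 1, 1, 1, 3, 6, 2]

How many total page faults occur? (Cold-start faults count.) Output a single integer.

Step 0: ref 1 → FAULT, frames=[1,-,-,-]
Step 1: ref 4 → FAULT, frames=[1,4,-,-]
Step 2: ref 1 → HIT, frames=[1,4,-,-]
Step 3: ref 1 → HIT, frames=[1,4,-,-]
Step 4: ref 5 → FAULT, frames=[1,4,5,-]
Step 5: ref 5 → HIT, frames=[1,4,5,-]
Step 6: ref 1 → HIT, frames=[1,4,5,-]
Step 7: ref 1 → HIT, frames=[1,4,5,-]
Step 8: ref 1 → HIT, frames=[1,4,5,-]
Step 9: ref 3 → FAULT, frames=[1,4,5,3]
Step 10: ref 6 → FAULT (evict 4), frames=[1,6,5,3]
Step 11: ref 2 → FAULT (evict 5), frames=[1,6,2,3]
Total faults: 6

Answer: 6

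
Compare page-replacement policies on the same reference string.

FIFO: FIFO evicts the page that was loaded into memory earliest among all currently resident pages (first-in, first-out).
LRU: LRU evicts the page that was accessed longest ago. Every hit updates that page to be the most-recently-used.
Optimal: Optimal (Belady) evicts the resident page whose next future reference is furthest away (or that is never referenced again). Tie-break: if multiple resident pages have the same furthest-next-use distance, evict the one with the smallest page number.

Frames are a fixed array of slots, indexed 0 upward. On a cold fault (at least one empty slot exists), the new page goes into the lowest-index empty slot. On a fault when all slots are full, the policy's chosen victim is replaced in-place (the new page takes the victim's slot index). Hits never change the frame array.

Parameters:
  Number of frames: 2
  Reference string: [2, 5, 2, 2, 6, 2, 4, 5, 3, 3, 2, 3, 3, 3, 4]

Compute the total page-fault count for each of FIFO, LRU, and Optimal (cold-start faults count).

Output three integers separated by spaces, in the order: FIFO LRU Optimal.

--- FIFO ---
  step 0: ref 2 -> FAULT, frames=[2,-] (faults so far: 1)
  step 1: ref 5 -> FAULT, frames=[2,5] (faults so far: 2)
  step 2: ref 2 -> HIT, frames=[2,5] (faults so far: 2)
  step 3: ref 2 -> HIT, frames=[2,5] (faults so far: 2)
  step 4: ref 6 -> FAULT, evict 2, frames=[6,5] (faults so far: 3)
  step 5: ref 2 -> FAULT, evict 5, frames=[6,2] (faults so far: 4)
  step 6: ref 4 -> FAULT, evict 6, frames=[4,2] (faults so far: 5)
  step 7: ref 5 -> FAULT, evict 2, frames=[4,5] (faults so far: 6)
  step 8: ref 3 -> FAULT, evict 4, frames=[3,5] (faults so far: 7)
  step 9: ref 3 -> HIT, frames=[3,5] (faults so far: 7)
  step 10: ref 2 -> FAULT, evict 5, frames=[3,2] (faults so far: 8)
  step 11: ref 3 -> HIT, frames=[3,2] (faults so far: 8)
  step 12: ref 3 -> HIT, frames=[3,2] (faults so far: 8)
  step 13: ref 3 -> HIT, frames=[3,2] (faults so far: 8)
  step 14: ref 4 -> FAULT, evict 3, frames=[4,2] (faults so far: 9)
  FIFO total faults: 9
--- LRU ---
  step 0: ref 2 -> FAULT, frames=[2,-] (faults so far: 1)
  step 1: ref 5 -> FAULT, frames=[2,5] (faults so far: 2)
  step 2: ref 2 -> HIT, frames=[2,5] (faults so far: 2)
  step 3: ref 2 -> HIT, frames=[2,5] (faults so far: 2)
  step 4: ref 6 -> FAULT, evict 5, frames=[2,6] (faults so far: 3)
  step 5: ref 2 -> HIT, frames=[2,6] (faults so far: 3)
  step 6: ref 4 -> FAULT, evict 6, frames=[2,4] (faults so far: 4)
  step 7: ref 5 -> FAULT, evict 2, frames=[5,4] (faults so far: 5)
  step 8: ref 3 -> FAULT, evict 4, frames=[5,3] (faults so far: 6)
  step 9: ref 3 -> HIT, frames=[5,3] (faults so far: 6)
  step 10: ref 2 -> FAULT, evict 5, frames=[2,3] (faults so far: 7)
  step 11: ref 3 -> HIT, frames=[2,3] (faults so far: 7)
  step 12: ref 3 -> HIT, frames=[2,3] (faults so far: 7)
  step 13: ref 3 -> HIT, frames=[2,3] (faults so far: 7)
  step 14: ref 4 -> FAULT, evict 2, frames=[4,3] (faults so far: 8)
  LRU total faults: 8
--- Optimal ---
  step 0: ref 2 -> FAULT, frames=[2,-] (faults so far: 1)
  step 1: ref 5 -> FAULT, frames=[2,5] (faults so far: 2)
  step 2: ref 2 -> HIT, frames=[2,5] (faults so far: 2)
  step 3: ref 2 -> HIT, frames=[2,5] (faults so far: 2)
  step 4: ref 6 -> FAULT, evict 5, frames=[2,6] (faults so far: 3)
  step 5: ref 2 -> HIT, frames=[2,6] (faults so far: 3)
  step 6: ref 4 -> FAULT, evict 6, frames=[2,4] (faults so far: 4)
  step 7: ref 5 -> FAULT, evict 4, frames=[2,5] (faults so far: 5)
  step 8: ref 3 -> FAULT, evict 5, frames=[2,3] (faults so far: 6)
  step 9: ref 3 -> HIT, frames=[2,3] (faults so far: 6)
  step 10: ref 2 -> HIT, frames=[2,3] (faults so far: 6)
  step 11: ref 3 -> HIT, frames=[2,3] (faults so far: 6)
  step 12: ref 3 -> HIT, frames=[2,3] (faults so far: 6)
  step 13: ref 3 -> HIT, frames=[2,3] (faults so far: 6)
  step 14: ref 4 -> FAULT, evict 2, frames=[4,3] (faults so far: 7)
  Optimal total faults: 7

Answer: 9 8 7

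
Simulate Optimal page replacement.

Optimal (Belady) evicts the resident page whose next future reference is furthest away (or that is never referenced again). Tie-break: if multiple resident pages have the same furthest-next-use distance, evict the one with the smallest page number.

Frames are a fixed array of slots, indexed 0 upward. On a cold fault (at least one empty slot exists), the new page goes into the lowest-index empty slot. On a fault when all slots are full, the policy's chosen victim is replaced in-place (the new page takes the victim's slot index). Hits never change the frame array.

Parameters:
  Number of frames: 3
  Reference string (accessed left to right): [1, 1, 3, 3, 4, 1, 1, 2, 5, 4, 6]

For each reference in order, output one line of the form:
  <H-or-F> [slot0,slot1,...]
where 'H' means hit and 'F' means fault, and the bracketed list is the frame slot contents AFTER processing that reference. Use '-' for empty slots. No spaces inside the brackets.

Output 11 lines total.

F [1,-,-]
H [1,-,-]
F [1,3,-]
H [1,3,-]
F [1,3,4]
H [1,3,4]
H [1,3,4]
F [2,3,4]
F [5,3,4]
H [5,3,4]
F [5,6,4]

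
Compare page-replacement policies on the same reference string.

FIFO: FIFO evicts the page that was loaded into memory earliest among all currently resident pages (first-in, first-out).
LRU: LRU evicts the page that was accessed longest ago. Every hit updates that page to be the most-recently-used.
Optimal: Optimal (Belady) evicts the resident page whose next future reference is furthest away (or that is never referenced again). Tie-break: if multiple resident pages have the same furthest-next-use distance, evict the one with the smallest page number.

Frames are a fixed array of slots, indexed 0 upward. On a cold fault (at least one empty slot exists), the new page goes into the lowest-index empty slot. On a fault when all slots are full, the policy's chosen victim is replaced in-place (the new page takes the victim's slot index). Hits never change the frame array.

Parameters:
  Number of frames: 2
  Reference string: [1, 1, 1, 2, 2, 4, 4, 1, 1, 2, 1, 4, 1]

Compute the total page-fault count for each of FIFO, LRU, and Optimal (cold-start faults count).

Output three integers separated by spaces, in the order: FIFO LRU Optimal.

Answer: 7 6 5

Derivation:
--- FIFO ---
  step 0: ref 1 -> FAULT, frames=[1,-] (faults so far: 1)
  step 1: ref 1 -> HIT, frames=[1,-] (faults so far: 1)
  step 2: ref 1 -> HIT, frames=[1,-] (faults so far: 1)
  step 3: ref 2 -> FAULT, frames=[1,2] (faults so far: 2)
  step 4: ref 2 -> HIT, frames=[1,2] (faults so far: 2)
  step 5: ref 4 -> FAULT, evict 1, frames=[4,2] (faults so far: 3)
  step 6: ref 4 -> HIT, frames=[4,2] (faults so far: 3)
  step 7: ref 1 -> FAULT, evict 2, frames=[4,1] (faults so far: 4)
  step 8: ref 1 -> HIT, frames=[4,1] (faults so far: 4)
  step 9: ref 2 -> FAULT, evict 4, frames=[2,1] (faults so far: 5)
  step 10: ref 1 -> HIT, frames=[2,1] (faults so far: 5)
  step 11: ref 4 -> FAULT, evict 1, frames=[2,4] (faults so far: 6)
  step 12: ref 1 -> FAULT, evict 2, frames=[1,4] (faults so far: 7)
  FIFO total faults: 7
--- LRU ---
  step 0: ref 1 -> FAULT, frames=[1,-] (faults so far: 1)
  step 1: ref 1 -> HIT, frames=[1,-] (faults so far: 1)
  step 2: ref 1 -> HIT, frames=[1,-] (faults so far: 1)
  step 3: ref 2 -> FAULT, frames=[1,2] (faults so far: 2)
  step 4: ref 2 -> HIT, frames=[1,2] (faults so far: 2)
  step 5: ref 4 -> FAULT, evict 1, frames=[4,2] (faults so far: 3)
  step 6: ref 4 -> HIT, frames=[4,2] (faults so far: 3)
  step 7: ref 1 -> FAULT, evict 2, frames=[4,1] (faults so far: 4)
  step 8: ref 1 -> HIT, frames=[4,1] (faults so far: 4)
  step 9: ref 2 -> FAULT, evict 4, frames=[2,1] (faults so far: 5)
  step 10: ref 1 -> HIT, frames=[2,1] (faults so far: 5)
  step 11: ref 4 -> FAULT, evict 2, frames=[4,1] (faults so far: 6)
  step 12: ref 1 -> HIT, frames=[4,1] (faults so far: 6)
  LRU total faults: 6
--- Optimal ---
  step 0: ref 1 -> FAULT, frames=[1,-] (faults so far: 1)
  step 1: ref 1 -> HIT, frames=[1,-] (faults so far: 1)
  step 2: ref 1 -> HIT, frames=[1,-] (faults so far: 1)
  step 3: ref 2 -> FAULT, frames=[1,2] (faults so far: 2)
  step 4: ref 2 -> HIT, frames=[1,2] (faults so far: 2)
  step 5: ref 4 -> FAULT, evict 2, frames=[1,4] (faults so far: 3)
  step 6: ref 4 -> HIT, frames=[1,4] (faults so far: 3)
  step 7: ref 1 -> HIT, frames=[1,4] (faults so far: 3)
  step 8: ref 1 -> HIT, frames=[1,4] (faults so far: 3)
  step 9: ref 2 -> FAULT, evict 4, frames=[1,2] (faults so far: 4)
  step 10: ref 1 -> HIT, frames=[1,2] (faults so far: 4)
  step 11: ref 4 -> FAULT, evict 2, frames=[1,4] (faults so far: 5)
  step 12: ref 1 -> HIT, frames=[1,4] (faults so far: 5)
  Optimal total faults: 5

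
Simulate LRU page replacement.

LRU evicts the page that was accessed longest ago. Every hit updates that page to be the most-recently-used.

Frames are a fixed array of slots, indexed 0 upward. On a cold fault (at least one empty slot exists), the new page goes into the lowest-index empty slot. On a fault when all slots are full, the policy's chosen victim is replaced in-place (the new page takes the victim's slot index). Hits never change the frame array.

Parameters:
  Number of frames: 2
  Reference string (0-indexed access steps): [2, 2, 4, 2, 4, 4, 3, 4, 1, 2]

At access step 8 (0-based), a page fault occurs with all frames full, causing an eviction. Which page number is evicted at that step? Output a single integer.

Step 0: ref 2 -> FAULT, frames=[2,-]
Step 1: ref 2 -> HIT, frames=[2,-]
Step 2: ref 4 -> FAULT, frames=[2,4]
Step 3: ref 2 -> HIT, frames=[2,4]
Step 4: ref 4 -> HIT, frames=[2,4]
Step 5: ref 4 -> HIT, frames=[2,4]
Step 6: ref 3 -> FAULT, evict 2, frames=[3,4]
Step 7: ref 4 -> HIT, frames=[3,4]
Step 8: ref 1 -> FAULT, evict 3, frames=[1,4]
At step 8: evicted page 3

Answer: 3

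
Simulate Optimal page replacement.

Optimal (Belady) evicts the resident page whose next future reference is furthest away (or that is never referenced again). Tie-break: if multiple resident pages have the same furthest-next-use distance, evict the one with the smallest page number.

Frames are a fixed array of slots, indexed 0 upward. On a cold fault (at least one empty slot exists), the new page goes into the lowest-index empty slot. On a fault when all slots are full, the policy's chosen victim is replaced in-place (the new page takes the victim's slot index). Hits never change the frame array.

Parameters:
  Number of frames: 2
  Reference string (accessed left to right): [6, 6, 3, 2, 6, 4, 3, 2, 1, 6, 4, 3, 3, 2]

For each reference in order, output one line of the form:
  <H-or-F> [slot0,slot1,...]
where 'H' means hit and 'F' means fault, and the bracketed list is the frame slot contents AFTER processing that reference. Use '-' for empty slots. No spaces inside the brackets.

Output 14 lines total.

F [6,-]
H [6,-]
F [6,3]
F [6,2]
H [6,2]
F [4,2]
F [3,2]
H [3,2]
F [3,1]
F [3,6]
F [3,4]
H [3,4]
H [3,4]
F [2,4]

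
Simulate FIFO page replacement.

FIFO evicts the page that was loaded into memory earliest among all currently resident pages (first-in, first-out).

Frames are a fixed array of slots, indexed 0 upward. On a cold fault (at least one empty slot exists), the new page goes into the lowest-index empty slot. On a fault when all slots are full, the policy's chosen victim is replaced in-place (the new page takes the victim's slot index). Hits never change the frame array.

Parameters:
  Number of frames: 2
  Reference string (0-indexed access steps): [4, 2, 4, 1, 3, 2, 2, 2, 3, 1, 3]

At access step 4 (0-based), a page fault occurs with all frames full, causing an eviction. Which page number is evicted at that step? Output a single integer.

Answer: 2

Derivation:
Step 0: ref 4 -> FAULT, frames=[4,-]
Step 1: ref 2 -> FAULT, frames=[4,2]
Step 2: ref 4 -> HIT, frames=[4,2]
Step 3: ref 1 -> FAULT, evict 4, frames=[1,2]
Step 4: ref 3 -> FAULT, evict 2, frames=[1,3]
At step 4: evicted page 2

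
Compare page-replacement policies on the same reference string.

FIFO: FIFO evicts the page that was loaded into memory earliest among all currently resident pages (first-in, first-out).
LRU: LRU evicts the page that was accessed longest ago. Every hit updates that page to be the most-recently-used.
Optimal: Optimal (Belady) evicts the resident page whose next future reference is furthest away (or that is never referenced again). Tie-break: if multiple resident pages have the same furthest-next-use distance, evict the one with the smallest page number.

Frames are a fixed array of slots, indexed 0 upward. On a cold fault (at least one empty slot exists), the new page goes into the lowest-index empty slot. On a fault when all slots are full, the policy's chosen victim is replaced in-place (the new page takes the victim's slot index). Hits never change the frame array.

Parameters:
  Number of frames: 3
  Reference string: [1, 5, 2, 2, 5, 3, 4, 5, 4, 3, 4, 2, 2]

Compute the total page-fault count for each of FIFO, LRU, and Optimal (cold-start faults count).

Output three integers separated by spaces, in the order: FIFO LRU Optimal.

--- FIFO ---
  step 0: ref 1 -> FAULT, frames=[1,-,-] (faults so far: 1)
  step 1: ref 5 -> FAULT, frames=[1,5,-] (faults so far: 2)
  step 2: ref 2 -> FAULT, frames=[1,5,2] (faults so far: 3)
  step 3: ref 2 -> HIT, frames=[1,5,2] (faults so far: 3)
  step 4: ref 5 -> HIT, frames=[1,5,2] (faults so far: 3)
  step 5: ref 3 -> FAULT, evict 1, frames=[3,5,2] (faults so far: 4)
  step 6: ref 4 -> FAULT, evict 5, frames=[3,4,2] (faults so far: 5)
  step 7: ref 5 -> FAULT, evict 2, frames=[3,4,5] (faults so far: 6)
  step 8: ref 4 -> HIT, frames=[3,4,5] (faults so far: 6)
  step 9: ref 3 -> HIT, frames=[3,4,5] (faults so far: 6)
  step 10: ref 4 -> HIT, frames=[3,4,5] (faults so far: 6)
  step 11: ref 2 -> FAULT, evict 3, frames=[2,4,5] (faults so far: 7)
  step 12: ref 2 -> HIT, frames=[2,4,5] (faults so far: 7)
  FIFO total faults: 7
--- LRU ---
  step 0: ref 1 -> FAULT, frames=[1,-,-] (faults so far: 1)
  step 1: ref 5 -> FAULT, frames=[1,5,-] (faults so far: 2)
  step 2: ref 2 -> FAULT, frames=[1,5,2] (faults so far: 3)
  step 3: ref 2 -> HIT, frames=[1,5,2] (faults so far: 3)
  step 4: ref 5 -> HIT, frames=[1,5,2] (faults so far: 3)
  step 5: ref 3 -> FAULT, evict 1, frames=[3,5,2] (faults so far: 4)
  step 6: ref 4 -> FAULT, evict 2, frames=[3,5,4] (faults so far: 5)
  step 7: ref 5 -> HIT, frames=[3,5,4] (faults so far: 5)
  step 8: ref 4 -> HIT, frames=[3,5,4] (faults so far: 5)
  step 9: ref 3 -> HIT, frames=[3,5,4] (faults so far: 5)
  step 10: ref 4 -> HIT, frames=[3,5,4] (faults so far: 5)
  step 11: ref 2 -> FAULT, evict 5, frames=[3,2,4] (faults so far: 6)
  step 12: ref 2 -> HIT, frames=[3,2,4] (faults so far: 6)
  LRU total faults: 6
--- Optimal ---
  step 0: ref 1 -> FAULT, frames=[1,-,-] (faults so far: 1)
  step 1: ref 5 -> FAULT, frames=[1,5,-] (faults so far: 2)
  step 2: ref 2 -> FAULT, frames=[1,5,2] (faults so far: 3)
  step 3: ref 2 -> HIT, frames=[1,5,2] (faults so far: 3)
  step 4: ref 5 -> HIT, frames=[1,5,2] (faults so far: 3)
  step 5: ref 3 -> FAULT, evict 1, frames=[3,5,2] (faults so far: 4)
  step 6: ref 4 -> FAULT, evict 2, frames=[3,5,4] (faults so far: 5)
  step 7: ref 5 -> HIT, frames=[3,5,4] (faults so far: 5)
  step 8: ref 4 -> HIT, frames=[3,5,4] (faults so far: 5)
  step 9: ref 3 -> HIT, frames=[3,5,4] (faults so far: 5)
  step 10: ref 4 -> HIT, frames=[3,5,4] (faults so far: 5)
  step 11: ref 2 -> FAULT, evict 3, frames=[2,5,4] (faults so far: 6)
  step 12: ref 2 -> HIT, frames=[2,5,4] (faults so far: 6)
  Optimal total faults: 6

Answer: 7 6 6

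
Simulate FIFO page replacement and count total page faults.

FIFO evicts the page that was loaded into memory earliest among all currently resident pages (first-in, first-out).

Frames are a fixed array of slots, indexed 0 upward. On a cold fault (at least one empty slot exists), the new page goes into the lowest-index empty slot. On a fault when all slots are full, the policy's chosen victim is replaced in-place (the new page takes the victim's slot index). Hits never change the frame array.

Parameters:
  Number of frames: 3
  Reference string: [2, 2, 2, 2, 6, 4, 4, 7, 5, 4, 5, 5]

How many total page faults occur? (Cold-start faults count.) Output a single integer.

Step 0: ref 2 → FAULT, frames=[2,-,-]
Step 1: ref 2 → HIT, frames=[2,-,-]
Step 2: ref 2 → HIT, frames=[2,-,-]
Step 3: ref 2 → HIT, frames=[2,-,-]
Step 4: ref 6 → FAULT, frames=[2,6,-]
Step 5: ref 4 → FAULT, frames=[2,6,4]
Step 6: ref 4 → HIT, frames=[2,6,4]
Step 7: ref 7 → FAULT (evict 2), frames=[7,6,4]
Step 8: ref 5 → FAULT (evict 6), frames=[7,5,4]
Step 9: ref 4 → HIT, frames=[7,5,4]
Step 10: ref 5 → HIT, frames=[7,5,4]
Step 11: ref 5 → HIT, frames=[7,5,4]
Total faults: 5

Answer: 5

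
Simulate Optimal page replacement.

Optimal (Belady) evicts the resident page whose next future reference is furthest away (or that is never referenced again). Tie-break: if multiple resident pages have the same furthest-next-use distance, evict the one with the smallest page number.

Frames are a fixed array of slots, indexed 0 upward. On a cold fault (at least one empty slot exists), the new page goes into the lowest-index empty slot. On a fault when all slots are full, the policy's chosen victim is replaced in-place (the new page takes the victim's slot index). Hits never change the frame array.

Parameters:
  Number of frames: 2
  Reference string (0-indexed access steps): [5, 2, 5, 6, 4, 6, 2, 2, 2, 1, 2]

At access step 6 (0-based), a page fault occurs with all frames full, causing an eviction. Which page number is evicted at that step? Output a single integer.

Step 0: ref 5 -> FAULT, frames=[5,-]
Step 1: ref 2 -> FAULT, frames=[5,2]
Step 2: ref 5 -> HIT, frames=[5,2]
Step 3: ref 6 -> FAULT, evict 5, frames=[6,2]
Step 4: ref 4 -> FAULT, evict 2, frames=[6,4]
Step 5: ref 6 -> HIT, frames=[6,4]
Step 6: ref 2 -> FAULT, evict 4, frames=[6,2]
At step 6: evicted page 4

Answer: 4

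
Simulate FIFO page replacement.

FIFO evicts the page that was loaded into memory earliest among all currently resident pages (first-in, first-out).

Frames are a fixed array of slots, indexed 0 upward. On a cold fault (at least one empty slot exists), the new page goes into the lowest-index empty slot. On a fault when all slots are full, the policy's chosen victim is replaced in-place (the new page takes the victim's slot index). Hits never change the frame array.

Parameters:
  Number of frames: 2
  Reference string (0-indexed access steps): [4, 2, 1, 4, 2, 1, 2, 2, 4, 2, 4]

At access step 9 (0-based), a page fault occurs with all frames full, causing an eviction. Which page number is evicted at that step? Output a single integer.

Step 0: ref 4 -> FAULT, frames=[4,-]
Step 1: ref 2 -> FAULT, frames=[4,2]
Step 2: ref 1 -> FAULT, evict 4, frames=[1,2]
Step 3: ref 4 -> FAULT, evict 2, frames=[1,4]
Step 4: ref 2 -> FAULT, evict 1, frames=[2,4]
Step 5: ref 1 -> FAULT, evict 4, frames=[2,1]
Step 6: ref 2 -> HIT, frames=[2,1]
Step 7: ref 2 -> HIT, frames=[2,1]
Step 8: ref 4 -> FAULT, evict 2, frames=[4,1]
Step 9: ref 2 -> FAULT, evict 1, frames=[4,2]
At step 9: evicted page 1

Answer: 1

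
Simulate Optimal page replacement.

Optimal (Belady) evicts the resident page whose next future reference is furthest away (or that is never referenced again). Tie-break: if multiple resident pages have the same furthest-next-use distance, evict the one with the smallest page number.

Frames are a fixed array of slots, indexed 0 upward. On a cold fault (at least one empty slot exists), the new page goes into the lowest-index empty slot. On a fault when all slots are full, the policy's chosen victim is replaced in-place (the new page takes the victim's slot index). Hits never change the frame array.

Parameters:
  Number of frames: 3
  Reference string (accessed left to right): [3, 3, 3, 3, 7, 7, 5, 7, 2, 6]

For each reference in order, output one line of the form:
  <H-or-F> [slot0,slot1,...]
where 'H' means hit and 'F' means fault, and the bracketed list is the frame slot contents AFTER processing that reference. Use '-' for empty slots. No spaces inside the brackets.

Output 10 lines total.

F [3,-,-]
H [3,-,-]
H [3,-,-]
H [3,-,-]
F [3,7,-]
H [3,7,-]
F [3,7,5]
H [3,7,5]
F [2,7,5]
F [6,7,5]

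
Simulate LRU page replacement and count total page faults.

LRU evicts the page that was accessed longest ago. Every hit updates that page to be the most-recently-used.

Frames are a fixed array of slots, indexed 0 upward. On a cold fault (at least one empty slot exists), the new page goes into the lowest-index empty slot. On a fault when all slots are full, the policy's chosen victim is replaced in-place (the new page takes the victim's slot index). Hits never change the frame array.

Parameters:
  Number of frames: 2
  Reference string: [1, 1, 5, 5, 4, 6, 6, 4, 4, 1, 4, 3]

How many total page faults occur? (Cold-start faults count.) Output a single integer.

Answer: 6

Derivation:
Step 0: ref 1 → FAULT, frames=[1,-]
Step 1: ref 1 → HIT, frames=[1,-]
Step 2: ref 5 → FAULT, frames=[1,5]
Step 3: ref 5 → HIT, frames=[1,5]
Step 4: ref 4 → FAULT (evict 1), frames=[4,5]
Step 5: ref 6 → FAULT (evict 5), frames=[4,6]
Step 6: ref 6 → HIT, frames=[4,6]
Step 7: ref 4 → HIT, frames=[4,6]
Step 8: ref 4 → HIT, frames=[4,6]
Step 9: ref 1 → FAULT (evict 6), frames=[4,1]
Step 10: ref 4 → HIT, frames=[4,1]
Step 11: ref 3 → FAULT (evict 1), frames=[4,3]
Total faults: 6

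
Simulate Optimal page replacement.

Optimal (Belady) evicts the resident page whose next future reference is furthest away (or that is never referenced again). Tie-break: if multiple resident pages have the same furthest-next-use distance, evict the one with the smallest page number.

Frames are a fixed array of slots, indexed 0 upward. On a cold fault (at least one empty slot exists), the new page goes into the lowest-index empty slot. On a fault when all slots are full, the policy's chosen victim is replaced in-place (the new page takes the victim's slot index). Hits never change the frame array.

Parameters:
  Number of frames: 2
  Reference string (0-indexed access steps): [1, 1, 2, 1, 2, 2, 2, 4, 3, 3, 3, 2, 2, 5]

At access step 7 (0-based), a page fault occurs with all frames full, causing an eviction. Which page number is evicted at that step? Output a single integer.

Answer: 1

Derivation:
Step 0: ref 1 -> FAULT, frames=[1,-]
Step 1: ref 1 -> HIT, frames=[1,-]
Step 2: ref 2 -> FAULT, frames=[1,2]
Step 3: ref 1 -> HIT, frames=[1,2]
Step 4: ref 2 -> HIT, frames=[1,2]
Step 5: ref 2 -> HIT, frames=[1,2]
Step 6: ref 2 -> HIT, frames=[1,2]
Step 7: ref 4 -> FAULT, evict 1, frames=[4,2]
At step 7: evicted page 1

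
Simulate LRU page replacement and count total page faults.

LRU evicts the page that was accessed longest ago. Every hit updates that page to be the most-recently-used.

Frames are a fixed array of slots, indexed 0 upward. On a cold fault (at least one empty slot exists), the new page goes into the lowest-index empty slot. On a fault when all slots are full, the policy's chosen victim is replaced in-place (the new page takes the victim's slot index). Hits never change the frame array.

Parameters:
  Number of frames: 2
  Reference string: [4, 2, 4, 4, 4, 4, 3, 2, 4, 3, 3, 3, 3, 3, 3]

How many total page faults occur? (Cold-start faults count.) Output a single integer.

Answer: 6

Derivation:
Step 0: ref 4 → FAULT, frames=[4,-]
Step 1: ref 2 → FAULT, frames=[4,2]
Step 2: ref 4 → HIT, frames=[4,2]
Step 3: ref 4 → HIT, frames=[4,2]
Step 4: ref 4 → HIT, frames=[4,2]
Step 5: ref 4 → HIT, frames=[4,2]
Step 6: ref 3 → FAULT (evict 2), frames=[4,3]
Step 7: ref 2 → FAULT (evict 4), frames=[2,3]
Step 8: ref 4 → FAULT (evict 3), frames=[2,4]
Step 9: ref 3 → FAULT (evict 2), frames=[3,4]
Step 10: ref 3 → HIT, frames=[3,4]
Step 11: ref 3 → HIT, frames=[3,4]
Step 12: ref 3 → HIT, frames=[3,4]
Step 13: ref 3 → HIT, frames=[3,4]
Step 14: ref 3 → HIT, frames=[3,4]
Total faults: 6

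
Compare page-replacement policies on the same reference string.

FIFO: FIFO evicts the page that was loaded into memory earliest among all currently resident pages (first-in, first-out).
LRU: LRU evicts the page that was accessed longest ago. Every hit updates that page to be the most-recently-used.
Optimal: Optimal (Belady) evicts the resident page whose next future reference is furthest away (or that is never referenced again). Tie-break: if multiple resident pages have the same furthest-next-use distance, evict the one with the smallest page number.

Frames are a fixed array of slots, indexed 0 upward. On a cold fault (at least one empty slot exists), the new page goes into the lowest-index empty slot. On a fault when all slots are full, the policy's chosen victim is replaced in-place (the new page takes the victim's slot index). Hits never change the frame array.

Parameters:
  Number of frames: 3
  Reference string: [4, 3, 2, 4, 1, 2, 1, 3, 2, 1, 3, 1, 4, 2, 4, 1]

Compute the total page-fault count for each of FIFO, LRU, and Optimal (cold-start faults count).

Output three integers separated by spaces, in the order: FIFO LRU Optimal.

--- FIFO ---
  step 0: ref 4 -> FAULT, frames=[4,-,-] (faults so far: 1)
  step 1: ref 3 -> FAULT, frames=[4,3,-] (faults so far: 2)
  step 2: ref 2 -> FAULT, frames=[4,3,2] (faults so far: 3)
  step 3: ref 4 -> HIT, frames=[4,3,2] (faults so far: 3)
  step 4: ref 1 -> FAULT, evict 4, frames=[1,3,2] (faults so far: 4)
  step 5: ref 2 -> HIT, frames=[1,3,2] (faults so far: 4)
  step 6: ref 1 -> HIT, frames=[1,3,2] (faults so far: 4)
  step 7: ref 3 -> HIT, frames=[1,3,2] (faults so far: 4)
  step 8: ref 2 -> HIT, frames=[1,3,2] (faults so far: 4)
  step 9: ref 1 -> HIT, frames=[1,3,2] (faults so far: 4)
  step 10: ref 3 -> HIT, frames=[1,3,2] (faults so far: 4)
  step 11: ref 1 -> HIT, frames=[1,3,2] (faults so far: 4)
  step 12: ref 4 -> FAULT, evict 3, frames=[1,4,2] (faults so far: 5)
  step 13: ref 2 -> HIT, frames=[1,4,2] (faults so far: 5)
  step 14: ref 4 -> HIT, frames=[1,4,2] (faults so far: 5)
  step 15: ref 1 -> HIT, frames=[1,4,2] (faults so far: 5)
  FIFO total faults: 5
--- LRU ---
  step 0: ref 4 -> FAULT, frames=[4,-,-] (faults so far: 1)
  step 1: ref 3 -> FAULT, frames=[4,3,-] (faults so far: 2)
  step 2: ref 2 -> FAULT, frames=[4,3,2] (faults so far: 3)
  step 3: ref 4 -> HIT, frames=[4,3,2] (faults so far: 3)
  step 4: ref 1 -> FAULT, evict 3, frames=[4,1,2] (faults so far: 4)
  step 5: ref 2 -> HIT, frames=[4,1,2] (faults so far: 4)
  step 6: ref 1 -> HIT, frames=[4,1,2] (faults so far: 4)
  step 7: ref 3 -> FAULT, evict 4, frames=[3,1,2] (faults so far: 5)
  step 8: ref 2 -> HIT, frames=[3,1,2] (faults so far: 5)
  step 9: ref 1 -> HIT, frames=[3,1,2] (faults so far: 5)
  step 10: ref 3 -> HIT, frames=[3,1,2] (faults so far: 5)
  step 11: ref 1 -> HIT, frames=[3,1,2] (faults so far: 5)
  step 12: ref 4 -> FAULT, evict 2, frames=[3,1,4] (faults so far: 6)
  step 13: ref 2 -> FAULT, evict 3, frames=[2,1,4] (faults so far: 7)
  step 14: ref 4 -> HIT, frames=[2,1,4] (faults so far: 7)
  step 15: ref 1 -> HIT, frames=[2,1,4] (faults so far: 7)
  LRU total faults: 7
--- Optimal ---
  step 0: ref 4 -> FAULT, frames=[4,-,-] (faults so far: 1)
  step 1: ref 3 -> FAULT, frames=[4,3,-] (faults so far: 2)
  step 2: ref 2 -> FAULT, frames=[4,3,2] (faults so far: 3)
  step 3: ref 4 -> HIT, frames=[4,3,2] (faults so far: 3)
  step 4: ref 1 -> FAULT, evict 4, frames=[1,3,2] (faults so far: 4)
  step 5: ref 2 -> HIT, frames=[1,3,2] (faults so far: 4)
  step 6: ref 1 -> HIT, frames=[1,3,2] (faults so far: 4)
  step 7: ref 3 -> HIT, frames=[1,3,2] (faults so far: 4)
  step 8: ref 2 -> HIT, frames=[1,3,2] (faults so far: 4)
  step 9: ref 1 -> HIT, frames=[1,3,2] (faults so far: 4)
  step 10: ref 3 -> HIT, frames=[1,3,2] (faults so far: 4)
  step 11: ref 1 -> HIT, frames=[1,3,2] (faults so far: 4)
  step 12: ref 4 -> FAULT, evict 3, frames=[1,4,2] (faults so far: 5)
  step 13: ref 2 -> HIT, frames=[1,4,2] (faults so far: 5)
  step 14: ref 4 -> HIT, frames=[1,4,2] (faults so far: 5)
  step 15: ref 1 -> HIT, frames=[1,4,2] (faults so far: 5)
  Optimal total faults: 5

Answer: 5 7 5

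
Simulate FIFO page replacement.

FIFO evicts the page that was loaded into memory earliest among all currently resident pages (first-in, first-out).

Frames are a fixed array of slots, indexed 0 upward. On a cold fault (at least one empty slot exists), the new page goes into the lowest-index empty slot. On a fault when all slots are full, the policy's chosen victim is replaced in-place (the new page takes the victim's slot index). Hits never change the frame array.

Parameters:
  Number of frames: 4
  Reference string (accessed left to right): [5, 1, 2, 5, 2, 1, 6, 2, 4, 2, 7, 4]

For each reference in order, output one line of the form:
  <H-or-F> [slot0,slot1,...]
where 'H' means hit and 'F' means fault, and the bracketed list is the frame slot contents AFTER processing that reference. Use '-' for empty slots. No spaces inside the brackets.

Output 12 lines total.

F [5,-,-,-]
F [5,1,-,-]
F [5,1,2,-]
H [5,1,2,-]
H [5,1,2,-]
H [5,1,2,-]
F [5,1,2,6]
H [5,1,2,6]
F [4,1,2,6]
H [4,1,2,6]
F [4,7,2,6]
H [4,7,2,6]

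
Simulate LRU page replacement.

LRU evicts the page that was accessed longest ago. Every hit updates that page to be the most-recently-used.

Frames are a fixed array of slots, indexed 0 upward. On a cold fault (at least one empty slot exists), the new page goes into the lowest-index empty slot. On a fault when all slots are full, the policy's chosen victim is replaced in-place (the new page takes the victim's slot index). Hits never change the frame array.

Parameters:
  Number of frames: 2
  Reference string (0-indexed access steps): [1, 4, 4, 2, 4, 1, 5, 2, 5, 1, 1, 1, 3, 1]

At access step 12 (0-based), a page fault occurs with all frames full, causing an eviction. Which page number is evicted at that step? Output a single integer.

Step 0: ref 1 -> FAULT, frames=[1,-]
Step 1: ref 4 -> FAULT, frames=[1,4]
Step 2: ref 4 -> HIT, frames=[1,4]
Step 3: ref 2 -> FAULT, evict 1, frames=[2,4]
Step 4: ref 4 -> HIT, frames=[2,4]
Step 5: ref 1 -> FAULT, evict 2, frames=[1,4]
Step 6: ref 5 -> FAULT, evict 4, frames=[1,5]
Step 7: ref 2 -> FAULT, evict 1, frames=[2,5]
Step 8: ref 5 -> HIT, frames=[2,5]
Step 9: ref 1 -> FAULT, evict 2, frames=[1,5]
Step 10: ref 1 -> HIT, frames=[1,5]
Step 11: ref 1 -> HIT, frames=[1,5]
Step 12: ref 3 -> FAULT, evict 5, frames=[1,3]
At step 12: evicted page 5

Answer: 5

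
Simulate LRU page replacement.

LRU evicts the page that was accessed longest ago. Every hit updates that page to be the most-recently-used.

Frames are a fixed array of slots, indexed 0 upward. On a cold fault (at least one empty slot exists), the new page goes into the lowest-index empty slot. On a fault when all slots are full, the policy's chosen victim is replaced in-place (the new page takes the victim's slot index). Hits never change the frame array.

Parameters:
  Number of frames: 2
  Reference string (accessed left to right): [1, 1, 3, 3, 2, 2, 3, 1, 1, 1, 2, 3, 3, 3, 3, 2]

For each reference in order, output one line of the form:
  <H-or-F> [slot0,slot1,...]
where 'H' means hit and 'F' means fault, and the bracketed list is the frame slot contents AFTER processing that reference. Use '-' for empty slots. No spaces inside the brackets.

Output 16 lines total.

F [1,-]
H [1,-]
F [1,3]
H [1,3]
F [2,3]
H [2,3]
H [2,3]
F [1,3]
H [1,3]
H [1,3]
F [1,2]
F [3,2]
H [3,2]
H [3,2]
H [3,2]
H [3,2]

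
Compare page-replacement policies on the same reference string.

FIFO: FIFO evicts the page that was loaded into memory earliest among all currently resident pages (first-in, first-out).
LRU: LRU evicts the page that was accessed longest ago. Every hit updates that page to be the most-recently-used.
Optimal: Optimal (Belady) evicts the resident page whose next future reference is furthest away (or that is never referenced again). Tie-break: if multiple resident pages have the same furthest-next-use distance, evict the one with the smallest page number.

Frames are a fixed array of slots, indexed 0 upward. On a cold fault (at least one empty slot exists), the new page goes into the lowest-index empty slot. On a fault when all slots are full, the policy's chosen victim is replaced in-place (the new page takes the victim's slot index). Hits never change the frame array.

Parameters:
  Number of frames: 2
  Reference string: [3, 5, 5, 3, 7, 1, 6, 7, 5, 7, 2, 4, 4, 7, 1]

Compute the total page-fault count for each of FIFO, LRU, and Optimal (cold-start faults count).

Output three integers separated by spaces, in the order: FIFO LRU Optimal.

--- FIFO ---
  step 0: ref 3 -> FAULT, frames=[3,-] (faults so far: 1)
  step 1: ref 5 -> FAULT, frames=[3,5] (faults so far: 2)
  step 2: ref 5 -> HIT, frames=[3,5] (faults so far: 2)
  step 3: ref 3 -> HIT, frames=[3,5] (faults so far: 2)
  step 4: ref 7 -> FAULT, evict 3, frames=[7,5] (faults so far: 3)
  step 5: ref 1 -> FAULT, evict 5, frames=[7,1] (faults so far: 4)
  step 6: ref 6 -> FAULT, evict 7, frames=[6,1] (faults so far: 5)
  step 7: ref 7 -> FAULT, evict 1, frames=[6,7] (faults so far: 6)
  step 8: ref 5 -> FAULT, evict 6, frames=[5,7] (faults so far: 7)
  step 9: ref 7 -> HIT, frames=[5,7] (faults so far: 7)
  step 10: ref 2 -> FAULT, evict 7, frames=[5,2] (faults so far: 8)
  step 11: ref 4 -> FAULT, evict 5, frames=[4,2] (faults so far: 9)
  step 12: ref 4 -> HIT, frames=[4,2] (faults so far: 9)
  step 13: ref 7 -> FAULT, evict 2, frames=[4,7] (faults so far: 10)
  step 14: ref 1 -> FAULT, evict 4, frames=[1,7] (faults so far: 11)
  FIFO total faults: 11
--- LRU ---
  step 0: ref 3 -> FAULT, frames=[3,-] (faults so far: 1)
  step 1: ref 5 -> FAULT, frames=[3,5] (faults so far: 2)
  step 2: ref 5 -> HIT, frames=[3,5] (faults so far: 2)
  step 3: ref 3 -> HIT, frames=[3,5] (faults so far: 2)
  step 4: ref 7 -> FAULT, evict 5, frames=[3,7] (faults so far: 3)
  step 5: ref 1 -> FAULT, evict 3, frames=[1,7] (faults so far: 4)
  step 6: ref 6 -> FAULT, evict 7, frames=[1,6] (faults so far: 5)
  step 7: ref 7 -> FAULT, evict 1, frames=[7,6] (faults so far: 6)
  step 8: ref 5 -> FAULT, evict 6, frames=[7,5] (faults so far: 7)
  step 9: ref 7 -> HIT, frames=[7,5] (faults so far: 7)
  step 10: ref 2 -> FAULT, evict 5, frames=[7,2] (faults so far: 8)
  step 11: ref 4 -> FAULT, evict 7, frames=[4,2] (faults so far: 9)
  step 12: ref 4 -> HIT, frames=[4,2] (faults so far: 9)
  step 13: ref 7 -> FAULT, evict 2, frames=[4,7] (faults so far: 10)
  step 14: ref 1 -> FAULT, evict 4, frames=[1,7] (faults so far: 11)
  LRU total faults: 11
--- Optimal ---
  step 0: ref 3 -> FAULT, frames=[3,-] (faults so far: 1)
  step 1: ref 5 -> FAULT, frames=[3,5] (faults so far: 2)
  step 2: ref 5 -> HIT, frames=[3,5] (faults so far: 2)
  step 3: ref 3 -> HIT, frames=[3,5] (faults so far: 2)
  step 4: ref 7 -> FAULT, evict 3, frames=[7,5] (faults so far: 3)
  step 5: ref 1 -> FAULT, evict 5, frames=[7,1] (faults so far: 4)
  step 6: ref 6 -> FAULT, evict 1, frames=[7,6] (faults so far: 5)
  step 7: ref 7 -> HIT, frames=[7,6] (faults so far: 5)
  step 8: ref 5 -> FAULT, evict 6, frames=[7,5] (faults so far: 6)
  step 9: ref 7 -> HIT, frames=[7,5] (faults so far: 6)
  step 10: ref 2 -> FAULT, evict 5, frames=[7,2] (faults so far: 7)
  step 11: ref 4 -> FAULT, evict 2, frames=[7,4] (faults so far: 8)
  step 12: ref 4 -> HIT, frames=[7,4] (faults so far: 8)
  step 13: ref 7 -> HIT, frames=[7,4] (faults so far: 8)
  step 14: ref 1 -> FAULT, evict 4, frames=[7,1] (faults so far: 9)
  Optimal total faults: 9

Answer: 11 11 9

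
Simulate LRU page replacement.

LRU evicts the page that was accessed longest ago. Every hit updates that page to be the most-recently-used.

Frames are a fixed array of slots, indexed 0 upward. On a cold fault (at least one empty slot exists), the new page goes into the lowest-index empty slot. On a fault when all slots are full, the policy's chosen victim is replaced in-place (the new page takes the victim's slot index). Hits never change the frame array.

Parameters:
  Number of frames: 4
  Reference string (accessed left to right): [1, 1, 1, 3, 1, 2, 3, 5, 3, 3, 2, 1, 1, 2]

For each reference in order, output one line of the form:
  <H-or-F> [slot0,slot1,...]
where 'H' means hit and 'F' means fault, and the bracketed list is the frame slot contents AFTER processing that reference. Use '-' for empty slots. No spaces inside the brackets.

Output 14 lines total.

F [1,-,-,-]
H [1,-,-,-]
H [1,-,-,-]
F [1,3,-,-]
H [1,3,-,-]
F [1,3,2,-]
H [1,3,2,-]
F [1,3,2,5]
H [1,3,2,5]
H [1,3,2,5]
H [1,3,2,5]
H [1,3,2,5]
H [1,3,2,5]
H [1,3,2,5]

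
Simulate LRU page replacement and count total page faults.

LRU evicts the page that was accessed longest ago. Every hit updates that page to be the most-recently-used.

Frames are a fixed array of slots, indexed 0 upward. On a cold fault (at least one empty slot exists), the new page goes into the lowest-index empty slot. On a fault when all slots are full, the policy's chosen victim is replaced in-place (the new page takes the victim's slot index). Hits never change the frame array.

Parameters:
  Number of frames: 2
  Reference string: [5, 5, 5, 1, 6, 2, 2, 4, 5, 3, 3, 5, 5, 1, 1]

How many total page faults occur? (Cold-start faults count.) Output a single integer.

Step 0: ref 5 → FAULT, frames=[5,-]
Step 1: ref 5 → HIT, frames=[5,-]
Step 2: ref 5 → HIT, frames=[5,-]
Step 3: ref 1 → FAULT, frames=[5,1]
Step 4: ref 6 → FAULT (evict 5), frames=[6,1]
Step 5: ref 2 → FAULT (evict 1), frames=[6,2]
Step 6: ref 2 → HIT, frames=[6,2]
Step 7: ref 4 → FAULT (evict 6), frames=[4,2]
Step 8: ref 5 → FAULT (evict 2), frames=[4,5]
Step 9: ref 3 → FAULT (evict 4), frames=[3,5]
Step 10: ref 3 → HIT, frames=[3,5]
Step 11: ref 5 → HIT, frames=[3,5]
Step 12: ref 5 → HIT, frames=[3,5]
Step 13: ref 1 → FAULT (evict 3), frames=[1,5]
Step 14: ref 1 → HIT, frames=[1,5]
Total faults: 8

Answer: 8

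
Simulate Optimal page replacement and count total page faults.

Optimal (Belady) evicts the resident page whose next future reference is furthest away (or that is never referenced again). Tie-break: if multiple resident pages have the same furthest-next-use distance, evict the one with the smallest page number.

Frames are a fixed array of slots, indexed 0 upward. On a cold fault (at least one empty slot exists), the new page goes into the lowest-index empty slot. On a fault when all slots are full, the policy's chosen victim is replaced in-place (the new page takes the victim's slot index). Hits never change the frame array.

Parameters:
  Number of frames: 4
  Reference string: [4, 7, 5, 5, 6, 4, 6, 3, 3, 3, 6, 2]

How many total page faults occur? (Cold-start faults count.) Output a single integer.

Answer: 6

Derivation:
Step 0: ref 4 → FAULT, frames=[4,-,-,-]
Step 1: ref 7 → FAULT, frames=[4,7,-,-]
Step 2: ref 5 → FAULT, frames=[4,7,5,-]
Step 3: ref 5 → HIT, frames=[4,7,5,-]
Step 4: ref 6 → FAULT, frames=[4,7,5,6]
Step 5: ref 4 → HIT, frames=[4,7,5,6]
Step 6: ref 6 → HIT, frames=[4,7,5,6]
Step 7: ref 3 → FAULT (evict 4), frames=[3,7,5,6]
Step 8: ref 3 → HIT, frames=[3,7,5,6]
Step 9: ref 3 → HIT, frames=[3,7,5,6]
Step 10: ref 6 → HIT, frames=[3,7,5,6]
Step 11: ref 2 → FAULT (evict 3), frames=[2,7,5,6]
Total faults: 6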